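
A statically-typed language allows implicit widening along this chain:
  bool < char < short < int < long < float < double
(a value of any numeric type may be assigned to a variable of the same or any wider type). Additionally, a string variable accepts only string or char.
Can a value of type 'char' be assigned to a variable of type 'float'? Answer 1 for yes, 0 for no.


Target variable type: float
Source value type: char
Numeric ranks: char=1, float=5
Widening allowed iff rank(source) <= rank(target): 1 <= 5? Yes
Result: 1

1


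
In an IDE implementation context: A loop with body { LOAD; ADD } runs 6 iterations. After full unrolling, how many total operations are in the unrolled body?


Loop body operations: LOAD, ADD (2 ops per iteration)
Unrolling 6 iterations:
  Iteration 1: LOAD, ADD (2 ops)
  Iteration 2: LOAD, ADD (2 ops)
  Iteration 3: LOAD, ADD (2 ops)
  Iteration 4: LOAD, ADD (2 ops)
  Iteration 5: LOAD, ADD (2 ops)
  Iteration 6: LOAD, ADD (2 ops)
Total: 6 iterations * 2 ops/iter = 12 operations

12


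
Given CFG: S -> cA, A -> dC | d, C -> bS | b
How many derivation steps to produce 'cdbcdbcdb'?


Grammar: S -> cA, A -> dC | d, C -> bS | b
Deriving 'cdbcdbcdb':
Step 1: S -> cA => cA
Step 2: A -> dC => cdC
Step 3: C -> bS => cdbS
Step 4: S -> cA => cdbcA
Step 5: A -> dC => cdbcdC
Step 6: C -> bS => cdbcdbS
Step 7: S -> cA => cdbcdbcA
Step 8: A -> dC => cdbcdbcdC
Step 9: C -> b => cdbcdbcdb
Total derivation steps: 9

9


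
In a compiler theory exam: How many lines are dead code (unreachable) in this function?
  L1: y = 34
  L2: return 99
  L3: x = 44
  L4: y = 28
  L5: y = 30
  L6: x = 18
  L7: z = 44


Analyzing control flow:
  L1: reachable (before return)
  L2: reachable (return statement)
  L3: DEAD (after return at L2)
  L4: DEAD (after return at L2)
  L5: DEAD (after return at L2)
  L6: DEAD (after return at L2)
  L7: DEAD (after return at L2)
Return at L2, total lines = 7
Dead lines: L3 through L7
Count: 5

5


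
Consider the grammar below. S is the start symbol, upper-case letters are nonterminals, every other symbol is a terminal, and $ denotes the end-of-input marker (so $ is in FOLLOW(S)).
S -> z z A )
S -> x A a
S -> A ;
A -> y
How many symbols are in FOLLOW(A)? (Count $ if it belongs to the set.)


S is the start symbol and does not occur in any rule body, so FOLLOW(S) = {$}.
Examining every occurrence of A in a rule body:
  S -> z z A ) : A is followed by terminal ')' -> add ')'
  S -> x A a : A is followed by terminal 'a' -> add 'a'
  S -> A ; : A is followed by terminal ';' -> add ';'
  A -> y : A does not occur in the body -> contributes nothing
FOLLOW(A) = {), ;, a}
Count: 3

3


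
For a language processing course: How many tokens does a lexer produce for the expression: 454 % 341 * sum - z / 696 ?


Scanning '454 % 341 * sum - z / 696'
Token 1: '454' -> integer_literal
Token 2: '%' -> operator
Token 3: '341' -> integer_literal
Token 4: '*' -> operator
Token 5: 'sum' -> identifier
Token 6: '-' -> operator
Token 7: 'z' -> identifier
Token 8: '/' -> operator
Token 9: '696' -> integer_literal
Total tokens: 9

9


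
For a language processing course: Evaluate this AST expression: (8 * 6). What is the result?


Expression: (8 * 6)
Evaluating step by step:
  8 * 6 = 48
Result: 48

48


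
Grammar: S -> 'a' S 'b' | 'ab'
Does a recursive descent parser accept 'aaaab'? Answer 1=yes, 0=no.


Grammar accepts strings of the form a^n b^n (n >= 1)
Word: 'aaaab'
Counting: 4 a's and 1 b's
Check: 4 == 1? No
Mismatch: a-count != b-count
Rejected

0


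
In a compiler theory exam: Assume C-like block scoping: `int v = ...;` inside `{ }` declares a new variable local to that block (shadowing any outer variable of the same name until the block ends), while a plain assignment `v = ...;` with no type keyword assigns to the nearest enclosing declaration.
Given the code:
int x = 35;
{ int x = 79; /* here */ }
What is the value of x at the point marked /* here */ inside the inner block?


Analyzing scoping rules:
Outer scope: declares x = 35
Inner block: 'int x = 79;' declares a NEW x that shadows the outer one
Inside the block the inner declaration is in scope -> 79
Result: 79

79


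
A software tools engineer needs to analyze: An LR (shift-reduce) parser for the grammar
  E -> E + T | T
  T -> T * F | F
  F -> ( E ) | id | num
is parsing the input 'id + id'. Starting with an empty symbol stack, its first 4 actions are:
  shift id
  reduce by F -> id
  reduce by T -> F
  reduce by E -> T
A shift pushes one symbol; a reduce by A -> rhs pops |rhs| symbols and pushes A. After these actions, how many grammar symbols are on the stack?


Tracking the symbol stack through each action:
  Action 1: shift 'id' : push -> stack = [id] (size 1)
  Action 2: reduce by F -> id : pop 1, push F -> stack = [F] (size 1)
  Action 3: reduce by T -> F : pop 1, push T -> stack = [T] (size 1)
  Action 4: reduce by E -> T : pop 1, push E -> stack = [E] (size 1)
Final stack size: 1

1


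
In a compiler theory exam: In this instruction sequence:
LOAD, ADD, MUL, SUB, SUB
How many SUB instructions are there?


Scanning instruction sequence for SUB:
  Position 1: LOAD
  Position 2: ADD
  Position 3: MUL
  Position 4: SUB <- MATCH
  Position 5: SUB <- MATCH
Matches at positions: [4, 5]
Total SUB count: 2

2


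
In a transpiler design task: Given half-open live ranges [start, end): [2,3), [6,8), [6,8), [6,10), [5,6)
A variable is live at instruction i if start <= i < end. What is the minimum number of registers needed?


Live ranges:
  Var0: [2, 3)
  Var1: [6, 8)
  Var2: [6, 8)
  Var3: [6, 10)
  Var4: [5, 6)
Sweep-line events (position, delta, active):
  pos=2 start -> active=1
  pos=3 end -> active=0
  pos=5 start -> active=1
  pos=6 end -> active=0
  pos=6 start -> active=1
  pos=6 start -> active=2
  pos=6 start -> active=3
  pos=8 end -> active=2
  pos=8 end -> active=1
  pos=10 end -> active=0
Maximum simultaneous active: 3
Minimum registers needed: 3

3


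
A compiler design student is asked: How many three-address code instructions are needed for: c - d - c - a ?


Expression: c - d - c - a
Generating three-address code (respecting * over +/- precedence):
  Instruction 1: t1 = c - d
  Instruction 2: t2 = t1 - c
  Instruction 3: t3 = t2 - a
Total instructions: 3

3


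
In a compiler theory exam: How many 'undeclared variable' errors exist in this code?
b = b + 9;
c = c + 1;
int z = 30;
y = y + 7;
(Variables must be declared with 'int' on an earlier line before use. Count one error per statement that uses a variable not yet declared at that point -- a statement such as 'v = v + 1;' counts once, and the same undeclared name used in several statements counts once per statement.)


Scanning code line by line:
  Line 1: use 'b' -> ERROR (undeclared)
  Line 2: use 'c' -> ERROR (undeclared)
  Line 3: declare 'z' -> declared = ['z']
  Line 4: use 'y' -> ERROR (undeclared)
Total undeclared variable errors: 3

3


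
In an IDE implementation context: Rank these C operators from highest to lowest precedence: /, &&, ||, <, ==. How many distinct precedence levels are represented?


Looking up precedence for each operator:
  / -> precedence 6
  && -> precedence 2
  || -> precedence 1
  < -> precedence 4
  == -> precedence 3
Sorted highest to lowest: /, <, ==, &&, ||
Distinct precedence values: [6, 4, 3, 2, 1]
Number of distinct levels: 5

5


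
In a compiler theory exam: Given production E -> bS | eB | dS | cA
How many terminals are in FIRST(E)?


Production: E -> bS | eB | dS | cA
Examining each alternative for leading terminals:
  E -> bS : first terminal = 'b'
  E -> eB : first terminal = 'e'
  E -> dS : first terminal = 'd'
  E -> cA : first terminal = 'c'
FIRST(E) = {b, c, d, e}
Count: 4

4


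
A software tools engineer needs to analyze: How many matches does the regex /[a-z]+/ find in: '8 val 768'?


Pattern: /[a-z]+/ (identifiers)
Input: '8 val 768'
Scanning for matches:
  Match 1: 'val'
Total matches: 1

1


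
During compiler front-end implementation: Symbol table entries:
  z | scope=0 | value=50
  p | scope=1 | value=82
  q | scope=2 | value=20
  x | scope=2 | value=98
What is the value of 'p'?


Searching symbol table for 'p':
  z | scope=0 | value=50
  p | scope=1 | value=82 <- MATCH
  q | scope=2 | value=20
  x | scope=2 | value=98
Found 'p' at scope 1 with value 82

82


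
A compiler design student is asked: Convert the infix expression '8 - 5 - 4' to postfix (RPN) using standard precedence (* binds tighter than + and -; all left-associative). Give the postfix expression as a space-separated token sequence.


Applying the shunting-yard algorithm:
  Operand 8 -> output
  Push '-' onto operator stack -> op-stack: [-]
  Operand 5 -> output
  See '-' (prec 1); top '-' (prec 1) >= it -> pop '-' to output
  Push '-' onto operator stack -> op-stack: [-]
  Operand 4 -> output
  End of input: pop '-' to output
Postfix result: 8 5 - 4 -

8 5 - 4 -


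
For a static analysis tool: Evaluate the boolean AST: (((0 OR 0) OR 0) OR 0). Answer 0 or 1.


Step 1: Evaluate inner node
  0 OR 0 = 0
Step 2: Evaluate next node
  0 OR 0 = 0
Step 3: Evaluate root node
  0 OR 0 = 0

0


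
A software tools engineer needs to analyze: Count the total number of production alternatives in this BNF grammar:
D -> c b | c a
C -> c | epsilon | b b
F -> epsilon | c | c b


Counting alternatives per rule:
  D: 2 alternative(s)
  C: 3 alternative(s)
  F: 3 alternative(s)
Sum: 2 + 3 + 3 = 8

8


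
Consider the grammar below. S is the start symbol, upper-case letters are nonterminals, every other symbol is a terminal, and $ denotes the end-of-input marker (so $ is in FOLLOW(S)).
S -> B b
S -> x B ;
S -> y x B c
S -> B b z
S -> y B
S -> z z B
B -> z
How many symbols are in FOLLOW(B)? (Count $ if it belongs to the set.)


S is the start symbol and does not occur in any rule body, so FOLLOW(S) = {$}.
Examining every occurrence of B in a rule body:
  S -> B b : B is followed by terminal 'b' -> add 'b'
  S -> x B ; : B is followed by terminal ';' -> add ';'
  S -> y x B c : B is followed by terminal 'c' -> add 'c'
  S -> B b z : B is followed by terminal 'b' -> add 'b' (already in the set)
  S -> y B : B is at the right end -> add FOLLOW(S) = {$}
  S -> z z B : B is at the right end -> add FOLLOW(S) = {$} (already in the set)
  B -> z : B does not occur in the body -> contributes nothing
FOLLOW(B) = {;, b, c, $}
Count: 4

4


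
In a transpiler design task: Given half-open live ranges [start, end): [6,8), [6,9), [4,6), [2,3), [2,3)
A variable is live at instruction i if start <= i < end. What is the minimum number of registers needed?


Live ranges:
  Var0: [6, 8)
  Var1: [6, 9)
  Var2: [4, 6)
  Var3: [2, 3)
  Var4: [2, 3)
Sweep-line events (position, delta, active):
  pos=2 start -> active=1
  pos=2 start -> active=2
  pos=3 end -> active=1
  pos=3 end -> active=0
  pos=4 start -> active=1
  pos=6 end -> active=0
  pos=6 start -> active=1
  pos=6 start -> active=2
  pos=8 end -> active=1
  pos=9 end -> active=0
Maximum simultaneous active: 2
Minimum registers needed: 2

2


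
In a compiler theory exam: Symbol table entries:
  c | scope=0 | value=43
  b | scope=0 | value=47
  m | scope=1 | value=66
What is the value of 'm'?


Searching symbol table for 'm':
  c | scope=0 | value=43
  b | scope=0 | value=47
  m | scope=1 | value=66 <- MATCH
Found 'm' at scope 1 with value 66

66


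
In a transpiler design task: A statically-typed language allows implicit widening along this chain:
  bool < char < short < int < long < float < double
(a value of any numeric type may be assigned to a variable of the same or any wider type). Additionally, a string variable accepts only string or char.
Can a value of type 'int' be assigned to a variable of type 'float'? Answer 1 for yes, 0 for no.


Target variable type: float
Source value type: int
Numeric ranks: int=3, float=5
Widening allowed iff rank(source) <= rank(target): 3 <= 5? Yes
Result: 1

1


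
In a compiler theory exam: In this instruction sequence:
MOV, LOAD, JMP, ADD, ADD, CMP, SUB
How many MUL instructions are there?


Scanning instruction sequence for MUL:
  Position 1: MOV
  Position 2: LOAD
  Position 3: JMP
  Position 4: ADD
  Position 5: ADD
  Position 6: CMP
  Position 7: SUB
Matches at positions: []
Total MUL count: 0

0


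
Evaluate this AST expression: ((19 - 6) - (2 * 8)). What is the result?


Expression: ((19 - 6) - (2 * 8))
Evaluating step by step:
  19 - 6 = 13
  2 * 8 = 16
  13 - 16 = -3
Result: -3

-3


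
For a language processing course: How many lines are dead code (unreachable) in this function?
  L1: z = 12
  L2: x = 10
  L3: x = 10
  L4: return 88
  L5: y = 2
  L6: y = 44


Analyzing control flow:
  L1: reachable (before return)
  L2: reachable (before return)
  L3: reachable (before return)
  L4: reachable (return statement)
  L5: DEAD (after return at L4)
  L6: DEAD (after return at L4)
Return at L4, total lines = 6
Dead lines: L5 through L6
Count: 2

2


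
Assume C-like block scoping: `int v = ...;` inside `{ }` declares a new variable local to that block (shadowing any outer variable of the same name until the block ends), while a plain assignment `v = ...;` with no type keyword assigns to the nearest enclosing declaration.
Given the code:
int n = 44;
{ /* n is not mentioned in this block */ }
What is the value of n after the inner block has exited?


Analyzing scoping rules:
Outer scope: declares n = 44
Inner block: n is neither redeclared nor assigned -> unchanged
After the block -> 44
Result: 44

44


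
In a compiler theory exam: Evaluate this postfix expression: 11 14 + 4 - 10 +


Processing tokens left to right:
Push 11, Push 14
Pop 11 and 14, compute 11 + 14 = 25, push 25
Push 4
Pop 25 and 4, compute 25 - 4 = 21, push 21
Push 10
Pop 21 and 10, compute 21 + 10 = 31, push 31
Stack result: 31

31


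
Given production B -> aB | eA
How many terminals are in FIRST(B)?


Production: B -> aB | eA
Examining each alternative for leading terminals:
  B -> aB : first terminal = 'a'
  B -> eA : first terminal = 'e'
FIRST(B) = {a, e}
Count: 2

2


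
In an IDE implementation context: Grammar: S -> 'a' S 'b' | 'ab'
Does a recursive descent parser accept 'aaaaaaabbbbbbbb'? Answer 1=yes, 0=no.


Grammar accepts strings of the form a^n b^n (n >= 1)
Word: 'aaaaaaabbbbbbbb'
Counting: 7 a's and 8 b's
Check: 7 == 8? No
Mismatch: a-count != b-count
Rejected

0


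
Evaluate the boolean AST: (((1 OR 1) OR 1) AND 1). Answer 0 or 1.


Step 1: Evaluate inner node
  1 OR 1 = 1
Step 2: Evaluate next node
  1 OR 1 = 1
Step 3: Evaluate root node
  1 AND 1 = 1

1


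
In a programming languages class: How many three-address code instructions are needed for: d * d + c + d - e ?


Expression: d * d + c + d - e
Generating three-address code (respecting * over +/- precedence):
  Instruction 1: t1 = d * d
  Instruction 2: t2 = t1 + c
  Instruction 3: t3 = t2 + d
  Instruction 4: t4 = t3 - e
Total instructions: 4

4


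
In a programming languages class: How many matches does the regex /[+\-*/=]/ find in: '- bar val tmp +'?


Pattern: /[+\-*/=]/ (operators)
Input: '- bar val tmp +'
Scanning for matches:
  Match 1: '-'
  Match 2: '+'
Total matches: 2

2


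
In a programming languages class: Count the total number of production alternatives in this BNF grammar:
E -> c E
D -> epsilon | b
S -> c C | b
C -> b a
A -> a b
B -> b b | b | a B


Counting alternatives per rule:
  E: 1 alternative(s)
  D: 2 alternative(s)
  S: 2 alternative(s)
  C: 1 alternative(s)
  A: 1 alternative(s)
  B: 3 alternative(s)
Sum: 1 + 2 + 2 + 1 + 1 + 3 = 10

10


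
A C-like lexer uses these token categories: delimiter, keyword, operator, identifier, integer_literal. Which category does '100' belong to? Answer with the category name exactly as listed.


Token: '100'
Checking categories:
  identifier: no
  integer_literal: YES
  operator: no
  keyword: no
  delimiter: no
Category: integer_literal

integer_literal


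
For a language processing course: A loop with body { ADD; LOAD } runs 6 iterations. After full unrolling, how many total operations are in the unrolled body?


Loop body operations: ADD, LOAD (2 ops per iteration)
Unrolling 6 iterations:
  Iteration 1: ADD, LOAD (2 ops)
  Iteration 2: ADD, LOAD (2 ops)
  Iteration 3: ADD, LOAD (2 ops)
  Iteration 4: ADD, LOAD (2 ops)
  Iteration 5: ADD, LOAD (2 ops)
  Iteration 6: ADD, LOAD (2 ops)
Total: 6 iterations * 2 ops/iter = 12 operations

12


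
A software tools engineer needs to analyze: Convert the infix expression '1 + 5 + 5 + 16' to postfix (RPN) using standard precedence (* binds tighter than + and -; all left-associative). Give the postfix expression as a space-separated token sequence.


Applying the shunting-yard algorithm:
  Operand 1 -> output
  Push '+' onto operator stack -> op-stack: [+]
  Operand 5 -> output
  See '+' (prec 1); top '+' (prec 1) >= it -> pop '+' to output
  Push '+' onto operator stack -> op-stack: [+]
  Operand 5 -> output
  See '+' (prec 1); top '+' (prec 1) >= it -> pop '+' to output
  Push '+' onto operator stack -> op-stack: [+]
  Operand 16 -> output
  End of input: pop '+' to output
Postfix result: 1 5 + 5 + 16 +

1 5 + 5 + 16 +


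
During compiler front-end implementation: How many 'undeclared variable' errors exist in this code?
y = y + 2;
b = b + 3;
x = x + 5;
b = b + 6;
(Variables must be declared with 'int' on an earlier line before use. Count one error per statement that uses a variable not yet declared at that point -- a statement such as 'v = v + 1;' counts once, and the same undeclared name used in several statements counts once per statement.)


Scanning code line by line:
  Line 1: use 'y' -> ERROR (undeclared)
  Line 2: use 'b' -> ERROR (undeclared)
  Line 3: use 'x' -> ERROR (undeclared)
  Line 4: use 'b' -> ERROR (undeclared)
Total undeclared variable errors: 4

4


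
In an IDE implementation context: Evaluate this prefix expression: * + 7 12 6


Parsing prefix expression: * + 7 12 6
Step 1: Innermost operation '+ 7 12'
  7 + 12 = 19
Step 2: Outer operation '* [19] 6'
  19 * 6 = 114

114


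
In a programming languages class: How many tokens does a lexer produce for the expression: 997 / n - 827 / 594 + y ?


Scanning '997 / n - 827 / 594 + y'
Token 1: '997' -> integer_literal
Token 2: '/' -> operator
Token 3: 'n' -> identifier
Token 4: '-' -> operator
Token 5: '827' -> integer_literal
Token 6: '/' -> operator
Token 7: '594' -> integer_literal
Token 8: '+' -> operator
Token 9: 'y' -> identifier
Total tokens: 9

9


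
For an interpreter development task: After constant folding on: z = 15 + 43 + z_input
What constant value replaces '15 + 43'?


Identifying constant sub-expression:
  Original: z = 15 + 43 + z_input
  15 and 43 are both compile-time constants
  Evaluating: 15 + 43 = 58
  After folding: z = 58 + z_input

58


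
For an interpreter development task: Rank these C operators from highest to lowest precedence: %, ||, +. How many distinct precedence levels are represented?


Looking up precedence for each operator:
  % -> precedence 6
  || -> precedence 1
  + -> precedence 5
Sorted highest to lowest: %, +, ||
Distinct precedence values: [6, 5, 1]
Number of distinct levels: 3

3


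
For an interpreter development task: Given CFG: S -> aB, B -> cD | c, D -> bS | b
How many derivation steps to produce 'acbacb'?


Grammar: S -> aB, B -> cD | c, D -> bS | b
Deriving 'acbacb':
Step 1: S -> aB => aB
Step 2: B -> cD => acD
Step 3: D -> bS => acbS
Step 4: S -> aB => acbaB
Step 5: B -> cD => acbacD
Step 6: D -> b => acbacb
Total derivation steps: 6

6


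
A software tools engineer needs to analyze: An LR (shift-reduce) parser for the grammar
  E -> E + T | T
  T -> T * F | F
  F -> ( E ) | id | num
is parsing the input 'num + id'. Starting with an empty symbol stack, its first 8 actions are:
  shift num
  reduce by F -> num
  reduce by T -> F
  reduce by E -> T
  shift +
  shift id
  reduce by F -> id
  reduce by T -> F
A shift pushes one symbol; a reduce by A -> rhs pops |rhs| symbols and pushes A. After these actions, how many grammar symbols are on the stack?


Tracking the symbol stack through each action:
  Action 1: shift 'num' : push -> stack = [num] (size 1)
  Action 2: reduce by F -> num : pop 1, push F -> stack = [F] (size 1)
  Action 3: reduce by T -> F : pop 1, push T -> stack = [T] (size 1)
  Action 4: reduce by E -> T : pop 1, push E -> stack = [E] (size 1)
  Action 5: shift '+' : push -> stack = [E, +] (size 2)
  Action 6: shift 'id' : push -> stack = [E, +, id] (size 3)
  Action 7: reduce by F -> id : pop 1, push F -> stack = [E, +, F] (size 3)
  Action 8: reduce by T -> F : pop 1, push T -> stack = [E, +, T] (size 3)
Final stack size: 3

3


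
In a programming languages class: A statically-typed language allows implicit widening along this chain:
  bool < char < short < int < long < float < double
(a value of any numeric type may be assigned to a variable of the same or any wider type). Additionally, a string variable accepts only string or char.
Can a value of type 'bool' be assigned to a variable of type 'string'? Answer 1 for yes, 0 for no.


Target variable type: string
Source value type: bool
Rule: string accepts only {string, char}
  source 'bool' in {string, char}? No
Result: 0

0


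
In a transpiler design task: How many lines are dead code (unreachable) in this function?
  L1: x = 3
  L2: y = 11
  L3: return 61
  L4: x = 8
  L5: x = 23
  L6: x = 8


Analyzing control flow:
  L1: reachable (before return)
  L2: reachable (before return)
  L3: reachable (return statement)
  L4: DEAD (after return at L3)
  L5: DEAD (after return at L3)
  L6: DEAD (after return at L3)
Return at L3, total lines = 6
Dead lines: L4 through L6
Count: 3

3


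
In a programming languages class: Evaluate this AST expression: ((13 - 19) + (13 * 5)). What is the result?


Expression: ((13 - 19) + (13 * 5))
Evaluating step by step:
  13 - 19 = -6
  13 * 5 = 65
  -6 + 65 = 59
Result: 59

59


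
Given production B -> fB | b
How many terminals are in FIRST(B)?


Production: B -> fB | b
Examining each alternative for leading terminals:
  B -> fB : first terminal = 'f'
  B -> b : first terminal = 'b'
FIRST(B) = {b, f}
Count: 2

2


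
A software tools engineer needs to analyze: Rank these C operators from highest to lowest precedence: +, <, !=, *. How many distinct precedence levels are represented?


Looking up precedence for each operator:
  + -> precedence 5
  < -> precedence 4
  != -> precedence 3
  * -> precedence 6
Sorted highest to lowest: *, +, <, !=
Distinct precedence values: [6, 5, 4, 3]
Number of distinct levels: 4

4


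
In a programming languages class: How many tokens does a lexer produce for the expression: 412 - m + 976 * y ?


Scanning '412 - m + 976 * y'
Token 1: '412' -> integer_literal
Token 2: '-' -> operator
Token 3: 'm' -> identifier
Token 4: '+' -> operator
Token 5: '976' -> integer_literal
Token 6: '*' -> operator
Token 7: 'y' -> identifier
Total tokens: 7

7


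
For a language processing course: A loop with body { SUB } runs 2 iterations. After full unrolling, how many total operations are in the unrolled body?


Loop body operations: SUB (1 op per iteration)
Unrolling 2 iterations:
  Iteration 1: SUB (1 ops)
  Iteration 2: SUB (1 ops)
Total: 2 iterations * 1 ops/iter = 2 operations

2


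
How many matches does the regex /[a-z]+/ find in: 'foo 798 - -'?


Pattern: /[a-z]+/ (identifiers)
Input: 'foo 798 - -'
Scanning for matches:
  Match 1: 'foo'
Total matches: 1

1


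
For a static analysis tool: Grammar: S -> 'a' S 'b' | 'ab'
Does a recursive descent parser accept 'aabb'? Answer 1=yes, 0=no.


Grammar accepts strings of the form a^n b^n (n >= 1)
Word: 'aabb'
Counting: 2 a's and 2 b's
Check: 2 == 2? Yes
Derivation (S -> aSb applied 1 time(s), then S -> ab): S => aSb => aabb
Accepted

1


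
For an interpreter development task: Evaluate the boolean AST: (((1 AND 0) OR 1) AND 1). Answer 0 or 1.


Step 1: Evaluate inner node
  1 AND 0 = 0
Step 2: Evaluate next node
  0 OR 1 = 1
Step 3: Evaluate root node
  1 AND 1 = 1

1


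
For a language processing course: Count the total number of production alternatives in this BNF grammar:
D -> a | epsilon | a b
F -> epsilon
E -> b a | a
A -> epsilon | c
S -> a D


Counting alternatives per rule:
  D: 3 alternative(s)
  F: 1 alternative(s)
  E: 2 alternative(s)
  A: 2 alternative(s)
  S: 1 alternative(s)
Sum: 3 + 1 + 2 + 2 + 1 = 9

9


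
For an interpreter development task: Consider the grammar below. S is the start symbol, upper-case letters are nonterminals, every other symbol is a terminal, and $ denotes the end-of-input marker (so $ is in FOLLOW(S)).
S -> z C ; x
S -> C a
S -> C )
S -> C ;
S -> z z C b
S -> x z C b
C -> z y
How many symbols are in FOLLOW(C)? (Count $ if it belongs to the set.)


S is the start symbol and does not occur in any rule body, so FOLLOW(S) = {$}.
Examining every occurrence of C in a rule body:
  S -> z C ; x : C is followed by terminal ';' -> add ';'
  S -> C a : C is followed by terminal 'a' -> add 'a'
  S -> C ) : C is followed by terminal ')' -> add ')'
  S -> C ; : C is followed by terminal ';' -> add ';' (already in the set)
  S -> z z C b : C is followed by terminal 'b' -> add 'b'
  S -> x z C b : C is followed by terminal 'b' -> add 'b' (already in the set)
  C -> z y : C does not occur in the body -> contributes nothing
FOLLOW(C) = {), ;, a, b}
Count: 4

4


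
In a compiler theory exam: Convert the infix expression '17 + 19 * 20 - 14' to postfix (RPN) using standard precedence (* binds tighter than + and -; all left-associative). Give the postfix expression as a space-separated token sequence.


Applying the shunting-yard algorithm:
  Operand 17 -> output
  Push '+' onto operator stack -> op-stack: [+]
  Operand 19 -> output
  Push '*' onto operator stack -> op-stack: [+, *]
  Operand 20 -> output
  See '-' (prec 1); top '*' (prec 2) >= it -> pop '*' to output
  See '-' (prec 1); top '+' (prec 1) >= it -> pop '+' to output
  Push '-' onto operator stack -> op-stack: [-]
  Operand 14 -> output
  End of input: pop '-' to output
Postfix result: 17 19 20 * + 14 -

17 19 20 * + 14 -


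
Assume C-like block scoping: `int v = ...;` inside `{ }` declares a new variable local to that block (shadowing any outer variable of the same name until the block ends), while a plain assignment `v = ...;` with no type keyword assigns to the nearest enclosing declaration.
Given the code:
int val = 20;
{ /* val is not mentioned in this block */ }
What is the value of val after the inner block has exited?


Analyzing scoping rules:
Outer scope: declares val = 20
Inner block: val is neither redeclared nor assigned -> unchanged
After the block -> 20
Result: 20

20


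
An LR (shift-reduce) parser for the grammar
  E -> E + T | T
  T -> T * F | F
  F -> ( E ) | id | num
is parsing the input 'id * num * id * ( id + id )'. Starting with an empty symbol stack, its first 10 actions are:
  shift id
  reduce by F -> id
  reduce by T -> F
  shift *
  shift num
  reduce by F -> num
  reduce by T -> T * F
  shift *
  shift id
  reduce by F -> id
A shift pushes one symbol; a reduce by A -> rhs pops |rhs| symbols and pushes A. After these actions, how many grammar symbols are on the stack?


Tracking the symbol stack through each action:
  Action 1: shift 'id' : push -> stack = [id] (size 1)
  Action 2: reduce by F -> id : pop 1, push F -> stack = [F] (size 1)
  Action 3: reduce by T -> F : pop 1, push T -> stack = [T] (size 1)
  Action 4: shift '*' : push -> stack = [T, *] (size 2)
  Action 5: shift 'num' : push -> stack = [T, *, num] (size 3)
  Action 6: reduce by F -> num : pop 1, push F -> stack = [T, *, F] (size 3)
  Action 7: reduce by T -> T * F : pop 3, push T -> stack = [T] (size 1)
  Action 8: shift '*' : push -> stack = [T, *] (size 2)
  Action 9: shift 'id' : push -> stack = [T, *, id] (size 3)
  Action 10: reduce by F -> id : pop 1, push F -> stack = [T, *, F] (size 3)
Final stack size: 3

3


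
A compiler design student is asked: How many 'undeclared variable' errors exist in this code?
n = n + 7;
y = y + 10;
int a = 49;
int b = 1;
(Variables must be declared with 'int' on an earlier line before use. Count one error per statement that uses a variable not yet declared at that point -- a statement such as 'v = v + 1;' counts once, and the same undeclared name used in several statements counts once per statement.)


Scanning code line by line:
  Line 1: use 'n' -> ERROR (undeclared)
  Line 2: use 'y' -> ERROR (undeclared)
  Line 3: declare 'a' -> declared = ['a']
  Line 4: declare 'b' -> declared = ['a', 'b']
Total undeclared variable errors: 2

2


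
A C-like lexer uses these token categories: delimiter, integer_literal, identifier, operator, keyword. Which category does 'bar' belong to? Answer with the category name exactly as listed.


Token: 'bar'
Checking categories:
  identifier: YES
  integer_literal: no
  operator: no
  keyword: no
  delimiter: no
Category: identifier

identifier


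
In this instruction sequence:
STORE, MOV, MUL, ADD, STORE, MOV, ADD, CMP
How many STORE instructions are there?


Scanning instruction sequence for STORE:
  Position 1: STORE <- MATCH
  Position 2: MOV
  Position 3: MUL
  Position 4: ADD
  Position 5: STORE <- MATCH
  Position 6: MOV
  Position 7: ADD
  Position 8: CMP
Matches at positions: [1, 5]
Total STORE count: 2

2


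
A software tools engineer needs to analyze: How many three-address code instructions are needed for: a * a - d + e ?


Expression: a * a - d + e
Generating three-address code (respecting * over +/- precedence):
  Instruction 1: t1 = a * a
  Instruction 2: t2 = t1 - d
  Instruction 3: t3 = t2 + e
Total instructions: 3

3


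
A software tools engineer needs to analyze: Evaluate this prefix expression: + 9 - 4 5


Parsing prefix expression: + 9 - 4 5
Step 1: Innermost operation '- 4 5'
  4 - 5 = -1
Step 2: Outer operation '+ 9 [-1]'
  9 + -1 = 8

8


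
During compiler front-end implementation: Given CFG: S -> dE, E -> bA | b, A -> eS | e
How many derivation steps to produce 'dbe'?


Grammar: S -> dE, E -> bA | b, A -> eS | e
Deriving 'dbe':
Step 1: S -> dE => dE
Step 2: E -> bA => dbA
Step 3: A -> e => dbe
Total derivation steps: 3

3


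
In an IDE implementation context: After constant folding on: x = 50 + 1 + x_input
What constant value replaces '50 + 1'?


Identifying constant sub-expression:
  Original: x = 50 + 1 + x_input
  50 and 1 are both compile-time constants
  Evaluating: 50 + 1 = 51
  After folding: x = 51 + x_input

51


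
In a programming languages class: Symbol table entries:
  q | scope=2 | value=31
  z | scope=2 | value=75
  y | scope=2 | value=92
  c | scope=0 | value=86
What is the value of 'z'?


Searching symbol table for 'z':
  q | scope=2 | value=31
  z | scope=2 | value=75 <- MATCH
  y | scope=2 | value=92
  c | scope=0 | value=86
Found 'z' at scope 2 with value 75

75


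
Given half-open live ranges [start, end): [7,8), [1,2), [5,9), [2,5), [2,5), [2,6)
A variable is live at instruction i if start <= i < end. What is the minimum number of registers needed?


Live ranges:
  Var0: [7, 8)
  Var1: [1, 2)
  Var2: [5, 9)
  Var3: [2, 5)
  Var4: [2, 5)
  Var5: [2, 6)
Sweep-line events (position, delta, active):
  pos=1 start -> active=1
  pos=2 end -> active=0
  pos=2 start -> active=1
  pos=2 start -> active=2
  pos=2 start -> active=3
  pos=5 end -> active=2
  pos=5 end -> active=1
  pos=5 start -> active=2
  pos=6 end -> active=1
  pos=7 start -> active=2
  pos=8 end -> active=1
  pos=9 end -> active=0
Maximum simultaneous active: 3
Minimum registers needed: 3

3


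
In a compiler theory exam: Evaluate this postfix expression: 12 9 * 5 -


Processing tokens left to right:
Push 12, Push 9
Pop 12 and 9, compute 12 * 9 = 108, push 108
Push 5
Pop 108 and 5, compute 108 - 5 = 103, push 103
Stack result: 103

103


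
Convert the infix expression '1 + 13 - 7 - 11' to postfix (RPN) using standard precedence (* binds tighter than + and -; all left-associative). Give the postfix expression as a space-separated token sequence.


Applying the shunting-yard algorithm:
  Operand 1 -> output
  Push '+' onto operator stack -> op-stack: [+]
  Operand 13 -> output
  See '-' (prec 1); top '+' (prec 1) >= it -> pop '+' to output
  Push '-' onto operator stack -> op-stack: [-]
  Operand 7 -> output
  See '-' (prec 1); top '-' (prec 1) >= it -> pop '-' to output
  Push '-' onto operator stack -> op-stack: [-]
  Operand 11 -> output
  End of input: pop '-' to output
Postfix result: 1 13 + 7 - 11 -

1 13 + 7 - 11 -


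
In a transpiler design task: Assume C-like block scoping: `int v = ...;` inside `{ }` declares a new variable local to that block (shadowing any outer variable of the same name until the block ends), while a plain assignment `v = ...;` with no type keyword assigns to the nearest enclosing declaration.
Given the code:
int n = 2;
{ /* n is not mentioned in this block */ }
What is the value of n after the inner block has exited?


Analyzing scoping rules:
Outer scope: declares n = 2
Inner block: n is neither redeclared nor assigned -> unchanged
After the block -> 2
Result: 2

2


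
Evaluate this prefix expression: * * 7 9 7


Parsing prefix expression: * * 7 9 7
Step 1: Innermost operation '* 7 9'
  7 * 9 = 63
Step 2: Outer operation '* [63] 7'
  63 * 7 = 441

441


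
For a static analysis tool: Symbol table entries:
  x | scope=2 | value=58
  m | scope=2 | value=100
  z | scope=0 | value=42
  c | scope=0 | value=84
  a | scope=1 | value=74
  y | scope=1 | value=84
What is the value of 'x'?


Searching symbol table for 'x':
  x | scope=2 | value=58 <- MATCH
  m | scope=2 | value=100
  z | scope=0 | value=42
  c | scope=0 | value=84
  a | scope=1 | value=74
  y | scope=1 | value=84
Found 'x' at scope 2 with value 58

58


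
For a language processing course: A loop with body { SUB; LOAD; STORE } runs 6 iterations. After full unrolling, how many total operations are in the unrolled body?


Loop body operations: SUB, LOAD, STORE (3 ops per iteration)
Unrolling 6 iterations:
  Iteration 1: SUB, LOAD, STORE (3 ops)
  Iteration 2: SUB, LOAD, STORE (3 ops)
  Iteration 3: SUB, LOAD, STORE (3 ops)
  Iteration 4: SUB, LOAD, STORE (3 ops)
  Iteration 5: SUB, LOAD, STORE (3 ops)
  Iteration 6: SUB, LOAD, STORE (3 ops)
Total: 6 iterations * 3 ops/iter = 18 operations

18


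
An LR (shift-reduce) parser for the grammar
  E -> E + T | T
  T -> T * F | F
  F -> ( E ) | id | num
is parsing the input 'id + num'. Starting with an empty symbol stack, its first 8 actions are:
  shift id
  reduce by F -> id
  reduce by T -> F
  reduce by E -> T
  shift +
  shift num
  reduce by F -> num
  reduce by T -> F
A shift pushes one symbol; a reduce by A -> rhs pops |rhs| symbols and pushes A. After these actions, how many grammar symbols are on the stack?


Tracking the symbol stack through each action:
  Action 1: shift 'id' : push -> stack = [id] (size 1)
  Action 2: reduce by F -> id : pop 1, push F -> stack = [F] (size 1)
  Action 3: reduce by T -> F : pop 1, push T -> stack = [T] (size 1)
  Action 4: reduce by E -> T : pop 1, push E -> stack = [E] (size 1)
  Action 5: shift '+' : push -> stack = [E, +] (size 2)
  Action 6: shift 'num' : push -> stack = [E, +, num] (size 3)
  Action 7: reduce by F -> num : pop 1, push F -> stack = [E, +, F] (size 3)
  Action 8: reduce by T -> F : pop 1, push T -> stack = [E, +, T] (size 3)
Final stack size: 3

3


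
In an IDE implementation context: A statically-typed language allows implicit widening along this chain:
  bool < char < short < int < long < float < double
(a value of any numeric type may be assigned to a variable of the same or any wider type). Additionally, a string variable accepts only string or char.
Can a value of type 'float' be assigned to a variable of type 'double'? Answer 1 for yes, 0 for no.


Target variable type: double
Source value type: float
Numeric ranks: float=5, double=6
Widening allowed iff rank(source) <= rank(target): 5 <= 6? Yes
Result: 1

1


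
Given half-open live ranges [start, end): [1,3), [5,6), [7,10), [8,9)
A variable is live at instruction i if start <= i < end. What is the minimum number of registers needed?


Live ranges:
  Var0: [1, 3)
  Var1: [5, 6)
  Var2: [7, 10)
  Var3: [8, 9)
Sweep-line events (position, delta, active):
  pos=1 start -> active=1
  pos=3 end -> active=0
  pos=5 start -> active=1
  pos=6 end -> active=0
  pos=7 start -> active=1
  pos=8 start -> active=2
  pos=9 end -> active=1
  pos=10 end -> active=0
Maximum simultaneous active: 2
Minimum registers needed: 2

2


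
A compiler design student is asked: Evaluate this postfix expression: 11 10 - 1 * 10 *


Processing tokens left to right:
Push 11, Push 10
Pop 11 and 10, compute 11 - 10 = 1, push 1
Push 1
Pop 1 and 1, compute 1 * 1 = 1, push 1
Push 10
Pop 1 and 10, compute 1 * 10 = 10, push 10
Stack result: 10

10


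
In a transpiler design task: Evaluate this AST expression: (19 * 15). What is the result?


Expression: (19 * 15)
Evaluating step by step:
  19 * 15 = 285
Result: 285

285


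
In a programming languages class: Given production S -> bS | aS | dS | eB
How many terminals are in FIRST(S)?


Production: S -> bS | aS | dS | eB
Examining each alternative for leading terminals:
  S -> bS : first terminal = 'b'
  S -> aS : first terminal = 'a'
  S -> dS : first terminal = 'd'
  S -> eB : first terminal = 'e'
FIRST(S) = {a, b, d, e}
Count: 4

4


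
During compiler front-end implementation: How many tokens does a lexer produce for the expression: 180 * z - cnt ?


Scanning '180 * z - cnt'
Token 1: '180' -> integer_literal
Token 2: '*' -> operator
Token 3: 'z' -> identifier
Token 4: '-' -> operator
Token 5: 'cnt' -> identifier
Total tokens: 5

5


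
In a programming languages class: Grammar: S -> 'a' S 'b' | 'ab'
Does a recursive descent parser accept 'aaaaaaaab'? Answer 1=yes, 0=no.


Grammar accepts strings of the form a^n b^n (n >= 1)
Word: 'aaaaaaaab'
Counting: 8 a's and 1 b's
Check: 8 == 1? No
Mismatch: a-count != b-count
Rejected

0


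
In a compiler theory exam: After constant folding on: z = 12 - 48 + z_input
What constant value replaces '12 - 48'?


Identifying constant sub-expression:
  Original: z = 12 - 48 + z_input
  12 and 48 are both compile-time constants
  Evaluating: 12 - 48 = -36
  After folding: z = -36 + z_input

-36


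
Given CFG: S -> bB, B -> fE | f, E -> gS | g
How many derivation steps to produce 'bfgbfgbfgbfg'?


Grammar: S -> bB, B -> fE | f, E -> gS | g
Deriving 'bfgbfgbfgbfg':
Step 1: S -> bB => bB
Step 2: B -> fE => bfE
Step 3: E -> gS => bfgS
Step 4: S -> bB => bfgbB
Step 5: B -> fE => bfgbfE
Step 6: E -> gS => bfgbfgS
Step 7: S -> bB => bfgbfgbB
Step 8: B -> fE => bfgbfgbfE
Step 9: E -> gS => bfgbfgbfgS
Step 10: S -> bB => bfgbfgbfgbB
Step 11: B -> fE => bfgbfgbfgbfE
Step 12: E -> g => bfgbfgbfgbfg
Total derivation steps: 12

12


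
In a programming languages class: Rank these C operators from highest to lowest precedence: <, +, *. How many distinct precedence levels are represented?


Looking up precedence for each operator:
  < -> precedence 4
  + -> precedence 5
  * -> precedence 6
Sorted highest to lowest: *, +, <
Distinct precedence values: [6, 5, 4]
Number of distinct levels: 3

3


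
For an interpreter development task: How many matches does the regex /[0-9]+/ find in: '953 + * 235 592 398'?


Pattern: /[0-9]+/ (int literals)
Input: '953 + * 235 592 398'
Scanning for matches:
  Match 1: '953'
  Match 2: '235'
  Match 3: '592'
  Match 4: '398'
Total matches: 4

4


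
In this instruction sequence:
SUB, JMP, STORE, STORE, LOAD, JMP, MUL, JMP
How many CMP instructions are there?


Scanning instruction sequence for CMP:
  Position 1: SUB
  Position 2: JMP
  Position 3: STORE
  Position 4: STORE
  Position 5: LOAD
  Position 6: JMP
  Position 7: MUL
  Position 8: JMP
Matches at positions: []
Total CMP count: 0

0


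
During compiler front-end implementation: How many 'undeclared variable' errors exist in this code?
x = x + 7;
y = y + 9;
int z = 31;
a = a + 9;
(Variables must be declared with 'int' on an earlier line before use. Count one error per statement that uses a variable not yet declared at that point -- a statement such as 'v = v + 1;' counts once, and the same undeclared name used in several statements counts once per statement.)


Scanning code line by line:
  Line 1: use 'x' -> ERROR (undeclared)
  Line 2: use 'y' -> ERROR (undeclared)
  Line 3: declare 'z' -> declared = ['z']
  Line 4: use 'a' -> ERROR (undeclared)
Total undeclared variable errors: 3

3
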